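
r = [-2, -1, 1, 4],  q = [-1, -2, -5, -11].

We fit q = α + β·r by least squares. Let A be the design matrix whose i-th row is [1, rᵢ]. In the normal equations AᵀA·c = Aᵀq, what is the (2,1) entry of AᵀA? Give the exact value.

Row 2 ↔ basis r, column 1 ↔ basis 1, so (AᵀA)_{2,1} = Σᵢ r = (-2)·(1) + (-1)·(1) + (1)·(1) + (4)·(1) = 2.

2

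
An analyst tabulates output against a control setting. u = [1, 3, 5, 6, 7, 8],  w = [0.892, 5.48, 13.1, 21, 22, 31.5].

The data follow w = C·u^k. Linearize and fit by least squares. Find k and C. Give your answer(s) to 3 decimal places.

Linearized form: ln w = k·ln u + ln C. From the 6 transformed points,
XᵀX = [[15.1183, 8.5252]; [8.5252, 6]], rhs = [24.6533, 13.7450]ᵀ  (here Σln u = 8.5252, Σ(ln u)² = 15.1183, Σln w = 13.7450, Σln u·ln w = 24.6533).
Solving (det = 18.0313): k = 1.70490, ln C = -0.13160, so C = exp(-0.13160) = 0.87669.

k = 1.705, C = 0.877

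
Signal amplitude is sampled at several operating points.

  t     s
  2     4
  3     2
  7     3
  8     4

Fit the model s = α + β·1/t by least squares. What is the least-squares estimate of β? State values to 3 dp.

Normal-equation sums: Σ1 = 4, Σ1/t = 185/168, Σ1/t·1/t = 11209/28224.
Moment sums: Σs = 13, Σ1/t·s = 151/42.
So AᵀA·[α, β]ᵀ = Aᵀs: [[4, 185/168]; [185/168, 11209/28224]]·[α, β]ᵀ = [13, 151/42]ᵀ.
det = 4·(11209/28224) − (185/168)² = 1179/3136.
α = (13·(11209/28224) − (185/168)·(151/42))/(1179/3136) = 33977/10611; β = (4·(151/42) − (185/168)·13)/(1179/3136) = 616/3537.

β = 0.174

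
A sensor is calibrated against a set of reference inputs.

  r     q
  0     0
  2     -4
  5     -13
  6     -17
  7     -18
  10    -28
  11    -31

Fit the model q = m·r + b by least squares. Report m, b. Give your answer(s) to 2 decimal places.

Sums needed: Σr·r = 335, Σr = 41, Σ1 = 7.
And Σr·q = -922, Σq = -111.
Determinant 335·7 − 41² = 664.
m = ((-922)·7 − 41·(-111))/664 = -1903/664; b = (335·(-111) − 41·(-922))/664 = 617/664.

m = -2.87, b = 0.93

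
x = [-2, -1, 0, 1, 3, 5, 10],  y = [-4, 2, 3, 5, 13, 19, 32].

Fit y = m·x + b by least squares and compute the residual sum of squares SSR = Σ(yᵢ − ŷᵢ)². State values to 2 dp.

SSR = 8.59

From the data, Σx·x = 140, Σx = 16, Σ1 = 7.
Moment sums: Σx·y = 465, Σy = 70.
So MᵀM·[m, b]ᵀ = Mᵀy: [[140, 16]; [16, 7]]·[m, b]ᵀ = [465, 70]ᵀ.
det = 140·7 − 16² = 724.
m = (465·7 − 16·70)/724 = 2135/724; b = (140·70 − 16·465)/724 = 590/181.
Residuals: -493/362, 1223/724, -47/181, -875/724, 647/724, 721/724, -271/362; SSR = 6217/724.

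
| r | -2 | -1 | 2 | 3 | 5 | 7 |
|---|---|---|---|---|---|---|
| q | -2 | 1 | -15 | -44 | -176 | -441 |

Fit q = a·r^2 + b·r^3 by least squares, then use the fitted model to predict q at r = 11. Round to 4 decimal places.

q̂ = -1568.8348

Compute the Gram sums: Σr^2·r^2 = 3140, Σr^2·r^3 = 20174, Σr^3·r^3 = 134132.
Moment sums: Σr^2·q = -26472, Σr^3·q = -174556.
Eliminating b: 134132·(row 1) − 20174·(row 2) gives 14184204·a = 134132·(-26472) − 20174·(-174556) = -29249560, so a = -7312390/3546051.
Then b = ((-174556) − 20174·(-7312390/3546051))/134132 = -3514928/3546051.
At r = 11: q̂ = (-7312390/3546051)·(121) + (-3514928/3546051)·(1331) = -5563168358/3546051.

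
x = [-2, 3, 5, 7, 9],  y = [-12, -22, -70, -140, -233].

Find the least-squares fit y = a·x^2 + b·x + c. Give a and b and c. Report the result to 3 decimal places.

The normal system AᵀA·[a, b, c]ᵀ = Aᵀy is [[9684, 1216, 168]; [1216, 168, 22]; [168, 22, 5]]·[a, b, c]ᵀ = [-27729, -3469, -477]ᵀ.
Row-reducing yields a = -224821/75316, b = 56133/75316, c = 60927/37658.

a = -2.985, b = 0.745, c = 1.618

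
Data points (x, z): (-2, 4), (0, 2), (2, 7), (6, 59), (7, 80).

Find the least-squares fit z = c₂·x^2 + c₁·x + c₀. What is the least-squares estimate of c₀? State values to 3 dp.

The normal equations are: 3729·c₂ + 559·c₁ + 93·c₀ = 6088;  559·c₂ + 93·c₁ + 13·c₀ = 920;  93·c₂ + 13·c₁ + 5·c₀ = 152.
Solving the 3×3 system (Gaussian elimination) gives c₂ = 33216/22171, c₁ = 18568/22171, c₀ = 7904/22171.

c₀ = 0.357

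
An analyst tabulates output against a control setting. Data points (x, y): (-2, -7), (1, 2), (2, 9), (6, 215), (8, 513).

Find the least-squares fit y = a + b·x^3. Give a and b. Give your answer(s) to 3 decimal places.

Forming MᵀM = [[5, 729]; [729, 308929]] and Mᵀy = [732, 309226]ᵀ gives MᵀM·[a, b]ᵀ = Mᵀy.
det = 5·308929 − 729² = 1013204.
a = (732·308929 − 729·309226)/1013204 = 355137/506602; b = (5·309226 − 729·732)/1013204 = 506251/506602.

a = 0.701, b = 0.999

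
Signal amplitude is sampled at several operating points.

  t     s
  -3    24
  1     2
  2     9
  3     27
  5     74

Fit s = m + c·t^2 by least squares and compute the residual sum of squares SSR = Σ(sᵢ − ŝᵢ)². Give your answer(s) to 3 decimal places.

Normal-equation sums: Σ1 = 5, Σt^2 = 48, Σt^2·t^2 = 804.
Right-hand side: Σs = 136, Σt^2·s = 2347.
MᵀM·[m, c]ᵀ = Mᵀs becomes [[5, 48]; [48, 804]]·[m, c]ᵀ = [136, 2347]ᵀ.
Eliminating c: 804·(row 1) − 48·(row 2) gives 1716·m = 804·136 − 48·2347 = -3312, so m = -276/143.
Then c = (2347 − 48·(-276/143))/804 = 5207/1716.
Residuals: -789/572, 1537/1716, -518/429, 927/572, 11/156; SSR = 11659/1716.

SSR = 6.794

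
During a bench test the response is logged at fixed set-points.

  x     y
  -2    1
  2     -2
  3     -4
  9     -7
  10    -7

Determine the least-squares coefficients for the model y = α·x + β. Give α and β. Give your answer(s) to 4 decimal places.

α = -0.6660, β = -0.8696

Sums needed: Σx·x = 198, Σx = 22, Σ1 = 5.
For Mᵀy: Σx·y = -151, Σy = -19.
So MᵀM·[α, β]ᵀ = Mᵀy: [[198, 22]; [22, 5]]·[α, β]ᵀ = [-151, -19]ᵀ.
Eliminating β: 5·(row 1) − 22·(row 2) gives 506·α = 5·(-151) − 22·(-19) = -337, so α = -337/506.
Then β = ((-19) − 22·(-337/506))/5 = -20/23.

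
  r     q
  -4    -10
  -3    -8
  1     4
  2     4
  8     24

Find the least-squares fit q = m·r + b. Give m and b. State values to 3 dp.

Entries of MᵀM: Σr·r = 94, Σr = 4, Σ1 = 5.
And Σr·q = 268, Σq = 14.
Normal equations: [[94, 4]; [4, 5]]·[m, b]ᵀ = [268, 14]ᵀ.
det = 94·5 − 4² = 454.
m = (268·5 − 4·14)/454 = 642/227; b = (94·14 − 4·268)/454 = 122/227.

m = 2.828, b = 0.537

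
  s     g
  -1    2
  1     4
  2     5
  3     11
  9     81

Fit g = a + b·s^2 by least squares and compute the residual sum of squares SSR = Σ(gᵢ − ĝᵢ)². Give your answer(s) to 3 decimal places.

SSR = 2.761

Normal-equation sums: Σ1 = 5, Σs^2 = 96, Σs^2·s^2 = 6660.
For Xᵀg: Σg = 103, Σs^2·g = 6686.
So XᵀX·[a, b]ᵀ = Xᵀg: [[5, 96]; [96, 6660]]·[a, b]ᵀ = [103, 6686]ᵀ.
Δ = 5·6660 − 96² = 24084.
a = (103·6660 − 96·6686)/24084 = 3677/2007; b = (5·6686 − 96·103)/24084 = 11771/12042.
Residuals: -9749/12042, 14335/12042, -4468/6021, 1487/4014, -37/4014; SSR = 16621/6021.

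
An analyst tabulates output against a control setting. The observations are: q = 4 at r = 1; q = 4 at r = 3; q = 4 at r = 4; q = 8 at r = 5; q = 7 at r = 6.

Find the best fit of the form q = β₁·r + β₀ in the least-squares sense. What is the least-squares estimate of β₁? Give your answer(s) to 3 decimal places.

Normal-equation sums: Σr·r = 87, Σr = 19, Σ1 = 5.
Moment sums: Σr·q = 114, Σq = 27.
Normal equations: [[87, 19]; [19, 5]]·[β₁, β₀]ᵀ = [114, 27]ᵀ.
Determinant 87·5 − 19² = 74.
β₁ = (114·5 − 19·27)/74 = 57/74; β₀ = (87·27 − 19·114)/74 = 183/74.

β₁ = 0.770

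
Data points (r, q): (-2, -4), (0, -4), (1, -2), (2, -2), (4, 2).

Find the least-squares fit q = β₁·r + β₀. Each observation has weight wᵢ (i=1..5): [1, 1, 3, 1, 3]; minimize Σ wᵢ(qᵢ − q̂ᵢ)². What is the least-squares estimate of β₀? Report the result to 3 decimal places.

From the data, Σwᵢ·r·r = 59, Σwᵢ·r = 15, Σwᵢ·1 = 9.
And Σwᵢ·r·q = 22, Σwᵢ·q = -10.
Eliminating β₀: 9·(row 1) − 15·(row 2) gives 306·β₁ = 9·22 − 15·(-10) = 348, so β₁ = 58/51.
Then β₀ = ((-10) − 15·(58/51))/9 = -460/153.

β₀ = -3.007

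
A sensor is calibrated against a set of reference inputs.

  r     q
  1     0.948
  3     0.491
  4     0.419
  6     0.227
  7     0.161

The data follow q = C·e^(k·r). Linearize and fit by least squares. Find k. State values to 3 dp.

k = -0.289

Linearized form: ln q = k·r + ln C. From the 5 transformed points,
Sums: Σr = 21.0000, Σ(r)² = 111.0000, Σln q = -4.9438, Σr·ln q = -27.3482.
Normal system: [[111.0000, 21.0000]; [21.0000, 5]]·[k, ln C]ᵀ = [-27.3482, -4.9438]ᵀ.
Δ = 111.0000·5 − (21.0000)² = 114.0000; k = (-27.3482·5 − 21.0000·-4.9438)/114.0000 = -0.28879, ln C = (111.0000·-4.9438 − 21.0000·-27.3482)/114.0000 = 0.22417.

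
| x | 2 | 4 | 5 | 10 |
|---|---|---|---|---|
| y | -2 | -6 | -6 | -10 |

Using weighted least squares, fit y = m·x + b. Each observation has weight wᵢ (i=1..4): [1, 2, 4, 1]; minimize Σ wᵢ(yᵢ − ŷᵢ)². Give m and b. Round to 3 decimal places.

m = -0.889, b = -1.556

Normal-equation sums: Σwᵢ·x·x = 236, Σwᵢ·x = 40, Σwᵢ·1 = 8.
And Σwᵢ·x·y = -272, Σwᵢ·y = -48.
Δ = 236·8 − 40² = 288.
m = ((-272)·8 − 40·(-48))/288 = -8/9; b = (236·(-48) − 40·(-272))/288 = -14/9.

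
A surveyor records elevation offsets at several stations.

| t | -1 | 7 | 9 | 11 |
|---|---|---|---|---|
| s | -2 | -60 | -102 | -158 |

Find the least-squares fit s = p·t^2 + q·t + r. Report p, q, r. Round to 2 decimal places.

From the data, Σt^2·t^2 = 23604, Σt^2·t = 2402, Σt^2 = 252, Σt·t = 252, Σt = 26, Σ1 = 4.
Right-hand side: Σt^2·s = -30322, Σt·s = -3074, Σs = -322.
Solving the 3×3 system (Gaussian elimination) gives p = -5219/3608, q = 1349/902, r = 3279/3608.

p = -1.45, q = 1.50, r = 0.91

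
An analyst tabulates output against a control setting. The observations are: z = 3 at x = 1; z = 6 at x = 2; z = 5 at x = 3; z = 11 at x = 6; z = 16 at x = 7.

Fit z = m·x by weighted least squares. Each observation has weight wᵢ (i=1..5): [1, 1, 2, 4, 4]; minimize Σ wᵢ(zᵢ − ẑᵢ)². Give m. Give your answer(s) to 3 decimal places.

Compute the Gram sums: Σwᵢ·x·x = 363.
For MᵀWz: Σwᵢ·x·z = 757.
Hence m = 757 / 363 ≈ 2.0854.

m = 2.085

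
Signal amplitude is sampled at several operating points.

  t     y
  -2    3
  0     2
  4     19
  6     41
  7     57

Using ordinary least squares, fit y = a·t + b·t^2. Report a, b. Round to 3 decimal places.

a = 0.469, b = 1.083

From the data, Σt·t = 105, Σt·t^2 = 615, Σt^2·t^2 = 3969.
For Xᵀy: Σt·y = 715, Σt^2·y = 4585.
Determinant 105·3969 − 615² = 38520.
a = (715·3969 − 615·4585)/38520 = 301/642; b = (105·4585 − 615·715)/38520 = 695/642.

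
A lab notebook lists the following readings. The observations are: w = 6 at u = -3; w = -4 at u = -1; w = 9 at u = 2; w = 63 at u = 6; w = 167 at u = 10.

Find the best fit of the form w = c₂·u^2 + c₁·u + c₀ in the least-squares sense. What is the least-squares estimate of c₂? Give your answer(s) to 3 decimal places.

The normal equations are: 11394·c₂ + 1196·c₁ + 150·c₀ = 19054;  1196·c₂ + 150·c₁ + 14·c₀ = 2052;  150·c₂ + 14·c₁ + 5·c₀ = 241.
(Σu^2·u^2 = 11394, Σu^2·u = 1196, Σu^2 = 150, Σu·u = 150, Σu = 14, Σ1 = 5, Σu^2·w = 19054, Σu·w = 2052, Σw = 241.)
Inverting the 3×3 Gram matrix, [c₂, c₁, c₀]ᵀ = [301740/202099, 398741/202099, -427503/202099]ᵀ.

c₂ = 1.493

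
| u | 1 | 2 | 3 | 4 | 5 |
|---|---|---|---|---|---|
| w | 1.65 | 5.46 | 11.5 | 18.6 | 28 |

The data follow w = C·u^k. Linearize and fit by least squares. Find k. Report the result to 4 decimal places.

k = 1.7594

Taking logs, ln w = k·ln u + ln C, so regress ln w on ln u.
Sums: Σln u = 4.7875, Σ(ln u)² = 6.1995, Σln w = 10.8959, Σln u·ln w = 13.2751.
Normal system: [[6.1995, 4.7875]; [4.7875, 5]]·[k, ln C]ᵀ = [13.2751, 10.8959]ᵀ.
Solving (det = 8.0774): k = 1.75939, ln C = 0.49458.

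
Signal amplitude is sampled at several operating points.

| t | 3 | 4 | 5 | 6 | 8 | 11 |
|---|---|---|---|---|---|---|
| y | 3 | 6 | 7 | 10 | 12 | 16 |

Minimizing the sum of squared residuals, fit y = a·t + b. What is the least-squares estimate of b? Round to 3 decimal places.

b = -0.646

Sums needed: Σt·t = 271, Σt = 37, Σ1 = 6.
Right-hand side: Σt·y = 400, Σy = 54.
XᵀX·[a, b]ᵀ = Xᵀy becomes [[271, 37]; [37, 6]]·[a, b]ᵀ = [400, 54]ᵀ.
Eliminating b: 6·(row 1) − 37·(row 2) gives 257·a = 6·400 − 37·54 = 402, so a = 402/257.
Then b = (54 − 37·(402/257))/6 = -166/257.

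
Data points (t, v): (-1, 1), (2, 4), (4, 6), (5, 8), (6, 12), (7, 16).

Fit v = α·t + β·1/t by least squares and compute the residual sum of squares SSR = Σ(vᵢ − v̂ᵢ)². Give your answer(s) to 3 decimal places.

The normal equations are: 131·α + 6·β = 255;  6·α + (247081/176400)·β = 587/70.
(Σt·t = 131, Σt·1/t = 6, Σ1/t·1/t = 247081/176400, Σt·v = 255, Σ1/t·v = 587/70.)
Δ = 131·(247081/176400) − 6² = 26017211/176400.
α = (255·(247081/176400) − 6·(587/70))/(26017211/176400) = 54130215/26017211; β = (131·(587/70) − 6·255)/(26017211/176400) = -76111560/26017211.
Residuals: 4035866/26017211, 33864194/26017211, -41389704/26017211, -47291075/26017211, 110502/26017211, 48236951/26017211; SSR = 285943058/26017211.

SSR = 10.991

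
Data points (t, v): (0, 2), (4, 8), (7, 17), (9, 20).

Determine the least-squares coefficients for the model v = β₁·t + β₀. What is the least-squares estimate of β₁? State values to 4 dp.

β₁ = 2.0870

Normal-equation sums: Σt·t = 146, Σt = 20, Σ1 = 4.
Right-hand side: Σt·v = 331, Σv = 47.
Normal equations: [[146, 20]; [20, 4]]·[β₁, β₀]ᵀ = [331, 47]ᵀ.
Δ = 146·4 − 20² = 184.
β₁ = (331·4 − 20·47)/184 = 48/23; β₀ = (146·47 − 20·331)/184 = 121/92.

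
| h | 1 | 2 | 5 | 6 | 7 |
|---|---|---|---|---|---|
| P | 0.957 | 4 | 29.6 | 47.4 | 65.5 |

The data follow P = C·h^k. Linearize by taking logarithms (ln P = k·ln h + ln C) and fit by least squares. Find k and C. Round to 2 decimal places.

k = 2.18, C = 0.92

Taking logs, ln P = k·ln h + ln C, so regress ln P on ln h.
Σln h = 6.0403, Σ(ln h)² = 10.0677, Σln P = 12.7708, Σln h·ln P = 21.4649.
Equations: 10.0677·k + 6.0403·ln C = 21.4649;  6.0403·k + 5·ln C = 12.7708.
Slope k = (n·Σln h·ln P − Σln h·Σln P)/(n·Σ(ln h)² − (Σln h)²) = (5·21.4649 − 6.0403·12.7708)/13.8539 = 2.17887; ln C = (Σln P − k·Σln h)/n = -0.07803, so C = exp(-0.07803) = 0.92493.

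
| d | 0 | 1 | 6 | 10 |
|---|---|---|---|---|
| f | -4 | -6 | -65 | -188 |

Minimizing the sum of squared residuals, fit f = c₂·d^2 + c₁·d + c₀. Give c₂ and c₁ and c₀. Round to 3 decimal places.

From the data, Σd^2·d^2 = 11297, Σd^2·d = 1217, Σd^2 = 137, Σd·d = 137, Σd = 17, Σ1 = 4.
Right-hand side: Σd^2·f = -21146, Σd·f = -2276, Σf = -263.
Normal equations: [[11297, 1217, 137]; [1217, 137, 17]; [137, 17, 4]]·[c₂, c₁, c₀]ᵀ = [-21146, -2276, -263]ᵀ.
Inverting the 3×3 Gram matrix, [c₂, c₁, c₀]ᵀ = [-6767/3300, 7307/3300, -271/55]ᵀ.

c₂ = -2.051, c₁ = 2.214, c₀ = -4.927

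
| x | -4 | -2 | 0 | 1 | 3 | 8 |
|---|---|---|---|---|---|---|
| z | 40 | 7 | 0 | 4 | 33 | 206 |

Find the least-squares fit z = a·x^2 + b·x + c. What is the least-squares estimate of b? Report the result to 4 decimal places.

b = 1.9472

The normal equations are: 4450·a + 468·b + 94·c = 14153;  468·a + 94·b + 6·c = 1577;  94·a + 6·b + 6·c = 290.
Inverting the 3×3 Gram matrix, [a, b, c]ᵀ = [49679/16654, 32429/16654, -2895/8327]ᵀ.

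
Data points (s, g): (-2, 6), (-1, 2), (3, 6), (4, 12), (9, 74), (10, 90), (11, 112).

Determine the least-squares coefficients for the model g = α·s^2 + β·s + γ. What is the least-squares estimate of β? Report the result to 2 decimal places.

β = -1.01

Compute the Gram sums: Σs^2·s^2 = 31556, Σs^2·s = 3142, Σs^2 = 332, Σs·s = 332, Σs = 34, Σ1 = 7.
And Σs^2·g = 28818, Σs·g = 2850, Σg = 302.
Row-reducing yields α = 176811/174307, β = -175769/174307, γ = -12056/174307.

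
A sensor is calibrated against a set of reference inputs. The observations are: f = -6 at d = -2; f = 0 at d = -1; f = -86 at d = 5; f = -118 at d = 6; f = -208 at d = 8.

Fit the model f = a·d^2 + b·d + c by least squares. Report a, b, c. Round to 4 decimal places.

With design matrix M, MᵀM = [[6034, 844, 130]; [844, 130, 16]; [130, 16, 5]] and Mᵀf = [-19734, -2790, -418]ᵀ.
Solving the 3×3 system (Gaussian elimination) gives a = -32089/10813, b = -25009/10813, c = 10376/10813.

a = -2.9676, b = -2.3129, c = 0.9596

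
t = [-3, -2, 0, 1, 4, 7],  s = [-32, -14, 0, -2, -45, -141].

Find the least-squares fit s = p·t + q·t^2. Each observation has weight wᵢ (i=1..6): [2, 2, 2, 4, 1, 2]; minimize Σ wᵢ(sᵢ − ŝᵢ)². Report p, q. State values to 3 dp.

p = 1.246, q = -3.061

The normal equations are: 144·p + 684·q = -1914;  684·p + 5256·q = -15234.
(Σwᵢ·t·t = 144, Σwᵢ·t·t^2 = 684, Σwᵢ·t^2·t^2 = 5256, Σwᵢ·t·s = -1914, Σwᵢ·t^2·s = -15234.)
Determinant 144·5256 − 684² = 289008.
p = ((-1914)·5256 − 684·(-15234))/289008 = 1667/1338; q = (144·(-15234) − 684·(-1914))/289008 = -1365/446.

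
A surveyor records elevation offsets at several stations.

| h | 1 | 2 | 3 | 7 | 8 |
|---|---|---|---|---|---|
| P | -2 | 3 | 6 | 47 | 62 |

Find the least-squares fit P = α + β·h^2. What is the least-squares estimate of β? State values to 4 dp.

Compute the Gram sums: Σ1 = 5, Σh^2 = 127, Σh^2·h^2 = 6595.
For MᵀP: ΣP = 116, Σh^2·P = 6335.
So MᵀM·[α, β]ᵀ = MᵀP: [[5, 127]; [127, 6595]]·[α, β]ᵀ = [116, 6335]ᵀ.
Determinant 5·6595 − 127² = 16846.
α = (116·6595 − 127·6335)/16846 = -39525/16846; β = (5·6335 − 127·116)/16846 = 16943/16846.

β = 1.0058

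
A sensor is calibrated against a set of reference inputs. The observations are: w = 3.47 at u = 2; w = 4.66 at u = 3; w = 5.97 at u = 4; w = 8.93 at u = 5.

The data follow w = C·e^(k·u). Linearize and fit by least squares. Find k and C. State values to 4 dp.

Taking logs, ln w = k·u + ln C, so regress ln w on u.
Σu = 14.0000, Σ(u)² = 54.0000, Σln w = 6.7593, Σu·ln w = 25.1994.
Equations: 54.0000·k + 14.0000·ln C = 25.1994;  14.0000·k + 4·ln C = 6.7593.
Δ = 54.0000·4 − (14.0000)² = 20.0000; k = (25.1994·4 − 14.0000·6.7593)/20.0000 = 0.30835, ln C = (54.0000·6.7593 − 14.0000·25.1994)/20.0000 = 0.61060, so C = exp(0.61060) = 1.84154.

k = 0.3084, C = 1.8415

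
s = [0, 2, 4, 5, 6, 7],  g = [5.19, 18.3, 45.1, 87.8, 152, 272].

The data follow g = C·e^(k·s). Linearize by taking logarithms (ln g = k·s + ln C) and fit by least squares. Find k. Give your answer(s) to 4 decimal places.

k = 0.5570

With ln gᵢ as the transformed response and sᵢ as the regressor:
Σs = 24.0000, Σ(s)² = 130.0000, Σln g = 23.4673, Σs·ln g = 112.8085.
Equations: 130.0000·k + 24.0000·ln C = 112.8085;  24.0000·k + 6·ln C = 23.4673.
Slope k = (n·Σs·ln g − Σs·Σln g)/(n·Σ(s)² − (Σs)²) = (6·112.8085 − 24.0000·23.4673)/204.0000 = 0.55704; ln C = (Σln g − k·Σs)/n = 1.68303.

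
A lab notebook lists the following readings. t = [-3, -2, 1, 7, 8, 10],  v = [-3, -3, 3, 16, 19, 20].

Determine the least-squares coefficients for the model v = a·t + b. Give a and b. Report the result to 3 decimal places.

The normal equations are: 227·a + 21·b = 482;  21·a + 6·b = 52.
(Σt·t = 227, Σt = 21, Σ1 = 6, Σt·v = 482, Σv = 52.)
Eliminating b: 6·(row 1) − 21·(row 2) gives 921·a = 6·482 − 21·52 = 1800, so a = 600/307.
Then b = (52 − 21·(600/307))/6 = 1682/921.

a = 1.954, b = 1.826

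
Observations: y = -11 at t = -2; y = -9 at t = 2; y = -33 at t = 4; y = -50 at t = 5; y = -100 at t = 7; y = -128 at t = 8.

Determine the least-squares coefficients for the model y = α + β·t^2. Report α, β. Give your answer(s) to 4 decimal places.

With design matrix M, MᵀM = [[6, 162]; [162, 7410]] and Mᵀy = [-331, -14950]ᵀ.
Eliminating β: 7410·(row 1) − 162·(row 2) gives 18216·α = 7410·(-331) − 162·(-14950) = -30810, so α = -5135/3036.
Then β = ((-14950) − 162·(-5135/3036))/7410 = -6013/3036.

α = -1.6914, β = -1.9806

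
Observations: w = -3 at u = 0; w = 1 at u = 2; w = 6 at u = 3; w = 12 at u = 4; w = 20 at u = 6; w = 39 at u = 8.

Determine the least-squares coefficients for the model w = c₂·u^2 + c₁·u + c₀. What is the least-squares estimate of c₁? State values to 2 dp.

c₁ = 1.41

MᵀM·[c₂, c₁, c₀]ᵀ = Mᵀw reads: 5745·c₂ + 827·c₁ + 129·c₀ = 3466;  827·c₂ + 129·c₁ + 23·c₀ = 500;  129·c₂ + 23·c₁ + 6·c₀ = 75.
Solving the 3×3 system (Gaussian elimination) gives c₂ = 431/924, c₁ = 433/308, c₀ = -674/231.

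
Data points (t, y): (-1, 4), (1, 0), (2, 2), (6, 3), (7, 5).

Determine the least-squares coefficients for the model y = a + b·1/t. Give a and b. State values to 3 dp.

The normal system MᵀM·[a, b]ᵀ = Mᵀy is [[5, 17/21]; [17/21, 2027/882]]·[a, b]ᵀ = [14, -25/14]ᵀ.
Δ = 5·(2027/882) − (17/21)² = 9557/882.
a = (14·(2027/882) − (17/21)·(-25/14))/(9557/882) = 29653/9557; b = (5·(-25/14) − (17/21)·14)/(9557/882) = -17871/9557.

a = 3.103, b = -1.870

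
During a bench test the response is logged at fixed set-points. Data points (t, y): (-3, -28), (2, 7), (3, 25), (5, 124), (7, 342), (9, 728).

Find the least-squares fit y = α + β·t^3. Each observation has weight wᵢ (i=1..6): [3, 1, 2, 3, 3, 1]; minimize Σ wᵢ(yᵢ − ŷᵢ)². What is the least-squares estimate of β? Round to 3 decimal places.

β = 1.000

XᵀWX·[α, β]ᵀ = XᵀWy reads: 13·α + 2114·β = 2099;  2114·α + 934972·β = 932804.
det = 13·934972 − 2114² = 7685640.
α = (2099·934972 − 2114·932804)/7685640 = -2360357/1921410; β = (13·932804 − 2114·2099)/7685640 = 3844583/3842820.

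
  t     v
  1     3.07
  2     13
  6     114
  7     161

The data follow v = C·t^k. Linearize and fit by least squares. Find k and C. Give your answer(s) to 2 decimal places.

k = 2.02, C = 3.12

Let Y = ln v. Fitting Y = k·ln t + ln C by least squares:
Σln t = 4.4308, Σ(ln t)² = 7.4774, Σln v = 13.5042, Σln t·ln v = 20.1520.
Equations: 7.4774·k + 4.4308·ln C = 20.1520;  4.4308·k + 4·ln C = 13.5042.
Δ = 7.4774·4 − (4.4308)² = 10.2775; k = (20.1520·4 − 4.4308·13.5042)/10.2775 = 2.02121, ln C = (7.4774·13.5042 − 4.4308·20.1520)/10.2775 = 1.13715, so C = exp(1.13715) = 3.11787.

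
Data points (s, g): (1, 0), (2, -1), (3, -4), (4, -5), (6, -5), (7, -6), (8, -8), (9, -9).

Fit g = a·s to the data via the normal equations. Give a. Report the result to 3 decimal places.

The normal equations are: 260·a = -251.
Hence a = -251 / 260 ≈ -0.965385.

a = -0.965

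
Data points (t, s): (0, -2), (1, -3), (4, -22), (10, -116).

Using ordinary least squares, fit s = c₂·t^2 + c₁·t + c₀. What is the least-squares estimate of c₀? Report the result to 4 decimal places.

Setting ∂/∂c₂ … = 0 gives: 10257·c₂ + 1065·c₁ + 117·c₀ = -11955;  1065·c₂ + 117·c₁ + 15·c₀ = -1251;  117·c₂ + 15·c₁ + 4·c₀ = -143.
(Σt^2·t^2 = 10257, Σt^2·t = 1065, Σt^2 = 117, Σt·t = 117, Σt = 15, Σ1 = 4, Σt^2·s = -11955, Σt·s = -1251, Σs = -143.)
Row-reducing yields c₂ = -1364/1279, c₁ = -987/1279, c₀ = -2126/1279.

c₀ = -1.6622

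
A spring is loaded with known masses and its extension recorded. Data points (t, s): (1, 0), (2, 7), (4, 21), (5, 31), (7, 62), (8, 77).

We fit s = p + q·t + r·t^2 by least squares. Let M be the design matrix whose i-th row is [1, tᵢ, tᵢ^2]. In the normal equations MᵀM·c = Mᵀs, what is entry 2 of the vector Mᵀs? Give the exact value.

Entry 2 ↔ basis t, so (Mᵀs)_{2} = Σᵢ (t)·sᵢ = (1)·(0) + (2)·(7) + (4)·(21) + (5)·(31) + (7)·(62) + (8)·(77) = 1303.

1303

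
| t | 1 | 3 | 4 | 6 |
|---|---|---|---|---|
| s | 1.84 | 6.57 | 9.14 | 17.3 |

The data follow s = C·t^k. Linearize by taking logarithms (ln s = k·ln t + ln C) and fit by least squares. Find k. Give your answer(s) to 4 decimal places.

Let Y = ln s. Fitting Y = k·ln t + ln C by least squares:
XᵀX = [[6.3392, 4.2767]; [4.2767, 4]], rhs = [10.2433, 7.5556]ᵀ  (here Σln t = 4.2767, Σ(ln t)² = 6.3392, Σln s = 7.5556, Σln t·ln s = 10.2433).
Solving (det = 7.0668): k = 1.22550, ln C = 0.57865.

k = 1.2255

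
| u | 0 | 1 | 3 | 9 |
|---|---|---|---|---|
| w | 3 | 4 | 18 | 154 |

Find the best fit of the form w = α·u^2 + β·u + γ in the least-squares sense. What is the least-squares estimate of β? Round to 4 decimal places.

β = -0.8870

From the data, Σu^2·u^2 = 6643, Σu^2·u = 757, Σu^2 = 91, Σu·u = 91, Σu = 13, Σ1 = 4.
And Σu^2·w = 12640, Σu·w = 1444, Σw = 179.
Normal equations: [[6643, 757, 91]; [757, 91, 13]; [91, 13, 4]]·[α, β, γ]ᵀ = [12640, 1444, 179]ᵀ.
Row-reducing yields α = 1331/678, β = -3007/3390, γ = 1679/565.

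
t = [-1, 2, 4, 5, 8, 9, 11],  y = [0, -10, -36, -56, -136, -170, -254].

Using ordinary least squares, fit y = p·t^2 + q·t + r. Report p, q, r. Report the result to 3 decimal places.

p = -1.987, q = -1.204, r = 0.544

Normal-equation sums: Σt^2·t^2 = 26196, Σt^2·t = 2768, Σt^2 = 312, Σt·t = 312, Σt = 38, Σ1 = 7.
And Σt^2·y = -55224, Σt·y = -5856, Σy = -662.
Solving the 3×3 system (Gaussian elimination) gives p = -25234/12697, q = -76419/63485, r = 34556/63485.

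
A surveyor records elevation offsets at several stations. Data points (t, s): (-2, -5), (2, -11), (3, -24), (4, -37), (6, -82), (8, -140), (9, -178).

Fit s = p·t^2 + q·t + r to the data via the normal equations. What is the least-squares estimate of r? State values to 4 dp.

From the data, Σt^2·t^2 = 12322, Σt^2·t = 1548, Σt^2 = 214, Σt·t = 214, Σt = 30, Σ1 = 7.
Right-hand side: Σt^2·s = -27202, Σt·s = -3446, Σs = -477.
So MᵀM·[p, q, r]ᵀ = Mᵀs: [[12322, 1548, 214]; [1548, 214, 30]; [214, 30, 7]]·[p, q, r]ᵀ = [-27202, -3446, -477]ᵀ.
Inverting the 3×3 Gram matrix, [p, q, r]ᵀ = [-14744/7287, -81930/55867, -41/23943]ᵀ.

r = -0.0017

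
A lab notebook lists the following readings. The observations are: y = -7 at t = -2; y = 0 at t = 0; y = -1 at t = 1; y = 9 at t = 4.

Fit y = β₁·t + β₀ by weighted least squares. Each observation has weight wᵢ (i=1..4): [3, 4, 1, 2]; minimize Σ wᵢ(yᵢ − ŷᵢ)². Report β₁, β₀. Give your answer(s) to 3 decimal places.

β₁ = 2.590, β₀ = -1.177

From the data, Σwᵢ·t·t = 45, Σwᵢ·t = 3, Σwᵢ·1 = 10.
Right-hand side: Σwᵢ·t·y = 113, Σwᵢ·y = -4.
Normal equations: [[45, 3]; [3, 10]]·[β₁, β₀]ᵀ = [113, -4]ᵀ.
det = 45·10 − 3² = 441.
β₁ = (113·10 − 3·(-4))/441 = 1142/441; β₀ = (45·(-4) − 3·113)/441 = -173/147.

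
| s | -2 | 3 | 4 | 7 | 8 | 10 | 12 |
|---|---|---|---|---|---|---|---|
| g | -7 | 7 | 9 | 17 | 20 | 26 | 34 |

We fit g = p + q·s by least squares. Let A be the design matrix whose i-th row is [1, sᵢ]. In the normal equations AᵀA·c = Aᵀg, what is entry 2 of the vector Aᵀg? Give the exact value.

Entry 2 ↔ basis s, so (Aᵀg)_{2} = Σᵢ (s)·gᵢ = (-2)·(-7) + (3)·(7) + (4)·(9) + (7)·(17) + (8)·(20) + (10)·(26) + (12)·(34) = 1018.

1018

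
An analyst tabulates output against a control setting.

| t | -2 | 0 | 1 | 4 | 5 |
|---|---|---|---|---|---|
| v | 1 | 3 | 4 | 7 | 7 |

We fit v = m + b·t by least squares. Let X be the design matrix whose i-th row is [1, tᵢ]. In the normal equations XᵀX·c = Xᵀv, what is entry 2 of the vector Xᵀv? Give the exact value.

Entry 2 ↔ basis t, so (Xᵀv)_{2} = Σᵢ (t)·vᵢ = (-2)·(1) + (0)·(3) + (1)·(4) + (4)·(7) + (5)·(7) = 65.

65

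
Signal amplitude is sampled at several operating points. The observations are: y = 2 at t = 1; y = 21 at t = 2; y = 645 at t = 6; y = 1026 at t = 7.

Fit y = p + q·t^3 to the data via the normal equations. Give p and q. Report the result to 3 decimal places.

p = -2.022, q = 2.997

From the data, Σ1 = 4, Σt^3 = 568, Σt^3·t^3 = 164370.
Moment sums: Σy = 1694, Σt^3·y = 491408.
Δ = 4·164370 − 568² = 334856.
p = (1694·164370 − 568·491408)/334856 = -169241/83714; q = (4·491408 − 568·1694)/334856 = 125430/41857.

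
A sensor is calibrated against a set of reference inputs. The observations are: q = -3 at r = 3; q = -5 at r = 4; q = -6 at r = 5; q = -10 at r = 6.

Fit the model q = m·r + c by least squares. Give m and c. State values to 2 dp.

From the data, Σr·r = 86, Σr = 18, Σ1 = 4.
For Aᵀq: Σr·q = -119, Σq = -24.
So AᵀA·[m, c]ᵀ = Aᵀq: [[86, 18]; [18, 4]]·[m, c]ᵀ = [-119, -24]ᵀ.
Eliminating c: 4·(row 1) − 18·(row 2) gives 20·m = 4·(-119) − 18·(-24) = -44, so m = -11/5.
Then c = ((-24) − 18·(-11/5))/4 = 39/10.

m = -2.20, c = 3.90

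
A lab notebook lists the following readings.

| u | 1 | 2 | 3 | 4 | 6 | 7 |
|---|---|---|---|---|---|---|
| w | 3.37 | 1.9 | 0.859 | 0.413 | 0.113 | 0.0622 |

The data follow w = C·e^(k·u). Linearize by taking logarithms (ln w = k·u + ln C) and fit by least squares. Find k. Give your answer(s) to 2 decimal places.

k = -0.68

Linearized form: ln w = k·u + ln C. From the 6 transformed points,
Σu = 23.0000, Σ(u)² = 115.0000, Σln w = -4.1373, Σu·ln w = -34.0186.
Equations: 115.0000·k + 23.0000·ln C = -34.0186;  23.0000·k + 6·ln C = -4.1373.
Solving (det = 161.0000): k = -0.67673, ln C = 1.90459.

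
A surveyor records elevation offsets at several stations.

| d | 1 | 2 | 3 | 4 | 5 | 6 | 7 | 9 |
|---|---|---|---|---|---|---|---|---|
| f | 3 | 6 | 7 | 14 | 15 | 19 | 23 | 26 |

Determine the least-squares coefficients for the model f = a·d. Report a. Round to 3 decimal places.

a = 3.059

Compute the Gram sums: Σd·d = 221.
Right-hand side: Σd·f = 676.
XᵀX·[a]ᵀ = Xᵀf becomes [[221]]·[a]ᵀ = [676]ᵀ.
Hence a = 676 / 221 ≈ 3.05882.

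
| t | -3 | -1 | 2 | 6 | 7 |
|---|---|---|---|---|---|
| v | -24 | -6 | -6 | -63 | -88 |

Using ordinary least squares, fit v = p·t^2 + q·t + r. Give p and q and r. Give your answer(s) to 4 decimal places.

p = -1.9868, q = 1.6253, r = -1.6364

Forming MᵀM = [[3795, 539, 99]; [539, 99, 11]; [99, 11, 5]] and Mᵀv = [-6826, -928, -187]ᵀ gives MᵀM·[p, q, r]ᵀ = Mᵀv.
Solving the 3×3 system (Gaussian elimination) gives p = -7693/3872, q = 6293/3872, r = -18/11.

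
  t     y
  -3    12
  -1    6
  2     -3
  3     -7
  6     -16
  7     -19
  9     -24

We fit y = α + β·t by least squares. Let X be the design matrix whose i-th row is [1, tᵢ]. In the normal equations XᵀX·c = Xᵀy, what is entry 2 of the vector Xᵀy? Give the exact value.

Entry 2 ↔ basis t, so (Xᵀy)_{2} = Σᵢ (t)·yᵢ = (-3)·(12) + (-1)·(6) + (2)·(-3) + (3)·(-7) + (6)·(-16) + (7)·(-19) + (9)·(-24) = -514.

-514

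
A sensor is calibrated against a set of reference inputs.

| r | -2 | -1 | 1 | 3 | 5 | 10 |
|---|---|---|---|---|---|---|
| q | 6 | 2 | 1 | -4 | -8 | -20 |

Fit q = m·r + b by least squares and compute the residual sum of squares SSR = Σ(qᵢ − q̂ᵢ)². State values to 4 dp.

AᵀA·[m, b]ᵀ = Aᵀq reads: 140·m + 16·b = -265;  16·m + 6·b = -23.
Determinant 140·6 − 16² = 584.
m = ((-265)·6 − 16·(-23))/584 = -611/292; b = (140·(-23) − 16·(-265))/584 = 255/146.
Residuals: 5/73, -537/292, 393/292, 155/292, 209/292, -60/73; SSR = 1947/292.

SSR = 6.6678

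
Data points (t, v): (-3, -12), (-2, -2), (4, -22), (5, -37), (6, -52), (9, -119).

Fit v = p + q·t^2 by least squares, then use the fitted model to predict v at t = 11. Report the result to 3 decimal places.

v̂ = -179.598

From the data, Σ1 = 6, Σt^2 = 171, Σt^2·t^2 = 8835.
And Σv = -244, Σt^2·v = -12904.
Normal equations: [[6, 171]; [171, 8835]]·[p, q]ᵀ = [-244, -12904]ᵀ.
Eliminating q: 8835·(row 1) − 171·(row 2) gives 23769·p = 8835·(-244) − 171·(-12904) = 50844, so p = 892/417.
Then q = ((-12904) − 171·(892/417))/8835 = -11900/7923.
At t = 11: v̂ = (892/417)·(1) + (-11900/7923)·(121) = -1422952/7923.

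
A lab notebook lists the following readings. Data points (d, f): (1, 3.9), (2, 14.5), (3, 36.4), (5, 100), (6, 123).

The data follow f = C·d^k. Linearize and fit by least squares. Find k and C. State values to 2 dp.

k = 1.97, C = 3.90

Linearized form: ln f = k·ln d + ln C. From the 5 transformed points,
XᵀX = [[7.4881, 5.1930]; [5.1930, 5]], rhs = [21.8366, 17.0470]ᵀ  (here Σln d = 5.1930, Σ(ln d)² = 7.4881, Σln f = 17.0470, Σln d·ln f = 21.8366).
Solving (det = 10.4737): k = 1.97243, ln C = 1.36086, so C = exp(1.36086) = 3.89956.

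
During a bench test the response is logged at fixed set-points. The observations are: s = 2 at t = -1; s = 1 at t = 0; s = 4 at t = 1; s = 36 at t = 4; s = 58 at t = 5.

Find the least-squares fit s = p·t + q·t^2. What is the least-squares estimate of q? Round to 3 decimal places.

The normal system XᵀX·[p, q]ᵀ = Xᵀs is [[43, 189]; [189, 883]]·[p, q]ᵀ = [436, 2032]ᵀ.
Δ = 43·883 − 189² = 2248.
p = (436·883 − 189·2032)/2248 = 235/562; q = (43·2032 − 189·436)/2248 = 1243/562.

q = 2.212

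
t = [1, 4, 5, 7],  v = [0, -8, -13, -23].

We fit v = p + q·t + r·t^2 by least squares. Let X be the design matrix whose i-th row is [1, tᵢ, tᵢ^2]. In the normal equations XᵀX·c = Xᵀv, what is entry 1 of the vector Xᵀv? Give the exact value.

Entry 1 ↔ basis 1, so (Xᵀv)_{1} = Σᵢ vᵢ = (1)·(0) + (1)·(-8) + (1)·(-13) + (1)·(-23) = -44.

-44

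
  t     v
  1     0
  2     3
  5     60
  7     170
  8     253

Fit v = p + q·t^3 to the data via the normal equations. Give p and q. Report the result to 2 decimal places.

The normal system MᵀM·[p, q]ᵀ = Mᵀv is [[5, 989]; [989, 395483]]·[p, q]ᵀ = [486, 195370]ᵀ.
Δ = 5·395483 − 989² = 999294.
p = (486·395483 − 989·195370)/999294 = -29888/29391; q = (5·195370 − 989·486)/999294 = 14594/29391.

p = -1.02, q = 0.50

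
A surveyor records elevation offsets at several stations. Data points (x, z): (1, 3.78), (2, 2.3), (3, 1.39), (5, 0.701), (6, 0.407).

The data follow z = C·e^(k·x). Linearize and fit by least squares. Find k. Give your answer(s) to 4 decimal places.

Linearized form: ln z = k·x + ln C. From the 5 transformed points,
XᵀX = [[75.0000, 17.0000]; [17.0000, 5]], rhs = [-3.1864, 1.2377]ᵀ  (here Σx = 17.0000, Σ(x)² = 75.0000, Σln z = 1.2377, Σx·ln z = -3.1864).
Slope k = (n·Σx·ln z − Σx·Σln z)/(n·Σ(x)² − (Σx)²) = (5·-3.1864 − 17.0000·1.2377)/86.0000 = -0.42993; ln C = (Σln z − k·Σx)/n = 1.70931.

k = -0.4299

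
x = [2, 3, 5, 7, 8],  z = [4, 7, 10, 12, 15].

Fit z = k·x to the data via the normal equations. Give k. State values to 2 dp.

Sums needed: Σx·x = 151.
For Mᵀz: Σx·z = 283.
Hence k = 283 / 151 ≈ 1.87417.

k = 1.87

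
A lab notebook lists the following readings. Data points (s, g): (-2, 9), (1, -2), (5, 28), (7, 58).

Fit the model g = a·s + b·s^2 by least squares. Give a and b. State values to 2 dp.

a = -1.72, b = 1.44

Forming AᵀA = [[79, 461]; [461, 3043]] and Aᵀg = [526, 3576]ᵀ gives AᵀA·[a, b]ᵀ = Aᵀg.
Determinant 79·3043 − 461² = 27876.
a = (526·3043 − 461·3576)/27876 = -23959/13938; b = (79·3576 − 461·526)/27876 = 20009/13938.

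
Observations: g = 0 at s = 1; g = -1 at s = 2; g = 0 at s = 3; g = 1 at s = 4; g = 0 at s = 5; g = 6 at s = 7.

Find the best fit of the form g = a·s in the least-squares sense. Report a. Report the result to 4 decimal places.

Compute the Gram sums: Σs·s = 104.
And Σs·g = 44.
So XᵀX·[a]ᵀ = Xᵀg: [[104]]·[a]ᵀ = [44]ᵀ.
Hence a = 44 / 104 ≈ 0.423077.

a = 0.4231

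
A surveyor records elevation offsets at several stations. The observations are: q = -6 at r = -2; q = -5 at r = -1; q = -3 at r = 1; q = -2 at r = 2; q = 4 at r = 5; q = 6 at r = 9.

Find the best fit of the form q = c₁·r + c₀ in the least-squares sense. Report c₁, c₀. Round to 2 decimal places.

AᵀA·[c₁, c₀]ᵀ = Aᵀq reads: 116·c₁ + 14·c₀ = 84;  14·c₁ + 6·c₀ = -6.
(Σr·r = 116, Σr = 14, Σ1 = 6, Σr·q = 84, Σq = -6.)
det = 116·6 − 14² = 500.
c₁ = (84·6 − 14·(-6))/500 = 147/125; c₀ = (116·(-6) − 14·84)/500 = -468/125.

c₁ = 1.18, c₀ = -3.74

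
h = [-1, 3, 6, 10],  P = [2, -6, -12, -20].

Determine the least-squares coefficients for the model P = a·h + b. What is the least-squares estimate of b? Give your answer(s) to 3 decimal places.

Compute the Gram sums: Σh·h = 146, Σh = 18, Σ1 = 4.
Moment sums: Σh·P = -292, ΣP = -36.
Determinant 146·4 − 18² = 260.
a = ((-292)·4 − 18·(-36))/260 = -2; b = (146·(-36) − 18·(-292))/260 = 0.

b = 0.000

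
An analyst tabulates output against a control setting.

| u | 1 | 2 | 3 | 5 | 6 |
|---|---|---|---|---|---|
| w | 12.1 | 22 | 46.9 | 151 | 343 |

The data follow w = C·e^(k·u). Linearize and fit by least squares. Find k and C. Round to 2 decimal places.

With ln wᵢ as the transformed response and uᵢ as the regressor:
XᵀX = [[75.0000, 17.0000]; [17.0000, 5]], rhs = [80.3321, 20.2873]ᵀ  (here Σu = 17.0000, Σ(u)² = 75.0000, Σln w = 20.2873, Σu·ln w = 80.3321).
Δ = 75.0000·5 − (17.0000)² = 86.0000; k = (80.3321·5 − 17.0000·20.2873)/86.0000 = 0.66020, ln C = (75.0000·20.2873 − 17.0000·80.3321)/86.0000 = 1.81279, so C = exp(1.81279) = 6.12749.

k = 0.66, C = 6.13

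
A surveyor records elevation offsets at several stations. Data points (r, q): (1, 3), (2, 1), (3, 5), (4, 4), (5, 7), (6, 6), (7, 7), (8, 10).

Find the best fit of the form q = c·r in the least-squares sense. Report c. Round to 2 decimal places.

c = 1.16

The normal system AᵀA·[c]ᵀ = Aᵀq is [[204]]·[c]ᵀ = [236]ᵀ.
c = 236/204 = 1.15686.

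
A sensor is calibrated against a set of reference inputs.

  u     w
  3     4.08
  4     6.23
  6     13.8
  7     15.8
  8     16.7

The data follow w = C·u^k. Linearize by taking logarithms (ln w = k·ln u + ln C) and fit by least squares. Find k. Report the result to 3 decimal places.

With ln wᵢ as the transformed response and ln uᵢ as the regressor:
Over the data: Σln u = 8.3020, Σ(ln u)² = 14.4498, Σln w = 11.4356, Σln u·ln w = 20.0088.
Normal system: [[14.4498, 8.3020]; [8.3020, 5]]·[k, ln C]ᵀ = [20.0088, 11.4356]ᵀ.
Slope k = (n·Σln u·ln w − Σln u·Σln w)/(n·Σ(ln u)² − (Σln u)²) = (5·20.0088 − 8.3020·11.4356)/3.3255 = 1.53532; ln C = (Σln w − k·Σln u)/n = -0.26213.

k = 1.535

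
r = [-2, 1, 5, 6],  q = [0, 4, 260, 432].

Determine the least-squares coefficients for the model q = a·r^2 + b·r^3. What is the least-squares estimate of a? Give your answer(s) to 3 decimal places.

With design matrix M, MᵀM = [[1938, 10870]; [10870, 62346]] and Mᵀq = [22056, 125816]ᵀ.
Δ = 1938·62346 − 10870² = 2669648.
a = (22056·62346 − 10870·125816)/2669648 = 467716/166853; b = (1938·125816 − 10870·22056)/2669648 = 255168/166853.

a = 2.803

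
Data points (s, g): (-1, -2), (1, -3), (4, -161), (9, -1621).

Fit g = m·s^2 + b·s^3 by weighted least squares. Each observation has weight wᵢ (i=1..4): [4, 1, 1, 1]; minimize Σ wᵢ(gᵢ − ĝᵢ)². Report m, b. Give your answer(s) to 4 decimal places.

The normal equations are: 6822·m + 60070·b = -133888;  60070·m + 535542·b = -1192008.
(Σwᵢ·s^2·s^2 = 6822, Σwᵢ·s^2·s^3 = 60070, Σwᵢ·s^3·s^3 = 535542, Σwᵢ·s^2·g = -133888, Σwᵢ·s^3·g = -1192008.)
Determinant 6822·535542 − 60070² = 45062624.
m = ((-133888)·535542 − 60070·(-1192008))/45062624 = -6170421/2816414; b = (6822·(-1192008) − 60070·(-133888))/45062624 = -5576651/2816414.

m = -2.1909, b = -1.9801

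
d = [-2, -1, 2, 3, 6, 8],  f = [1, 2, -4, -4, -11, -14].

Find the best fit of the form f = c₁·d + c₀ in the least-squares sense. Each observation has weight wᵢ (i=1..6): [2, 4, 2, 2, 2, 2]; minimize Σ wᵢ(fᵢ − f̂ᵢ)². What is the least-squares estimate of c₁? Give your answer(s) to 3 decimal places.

c₁ = -1.658

Entries of AᵀWA: Σwᵢ·d·d = 238, Σwᵢ·d = 30, Σwᵢ·1 = 14.
And Σwᵢ·d·f = -408, Σwᵢ·f = -56.
AᵀWA·[c₁, c₀]ᵀ = AᵀWf becomes [[238, 30]; [30, 14]]·[c₁, c₀]ᵀ = [-408, -56]ᵀ.
Determinant 238·14 − 30² = 2432.
c₁ = ((-408)·14 − 30·(-56))/2432 = -63/38; c₀ = (238·(-56) − 30·(-408))/2432 = -17/38.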